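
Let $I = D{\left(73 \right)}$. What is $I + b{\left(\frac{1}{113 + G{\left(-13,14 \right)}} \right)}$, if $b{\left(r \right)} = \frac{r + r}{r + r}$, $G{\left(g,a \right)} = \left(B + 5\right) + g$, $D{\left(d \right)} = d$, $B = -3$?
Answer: $74$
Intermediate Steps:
$I = 73$
$G{\left(g,a \right)} = 2 + g$ ($G{\left(g,a \right)} = \left(-3 + 5\right) + g = 2 + g$)
$b{\left(r \right)} = 1$ ($b{\left(r \right)} = \frac{2 r}{2 r} = 2 r \frac{1}{2 r} = 1$)
$I + b{\left(\frac{1}{113 + G{\left(-13,14 \right)}} \right)} = 73 + 1 = 74$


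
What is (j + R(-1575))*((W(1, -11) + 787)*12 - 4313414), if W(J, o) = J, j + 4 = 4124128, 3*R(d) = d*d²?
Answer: 5587415495735958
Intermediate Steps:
R(d) = d³/3 (R(d) = (d*d²)/3 = d³/3)
j = 4124124 (j = -4 + 4124128 = 4124124)
(j + R(-1575))*((W(1, -11) + 787)*12 - 4313414) = (4124124 + (⅓)*(-1575)³)*((1 + 787)*12 - 4313414) = (4124124 + (⅓)*(-3906984375))*(788*12 - 4313414) = (4124124 - 1302328125)*(9456 - 4313414) = -1298204001*(-4303958) = 5587415495735958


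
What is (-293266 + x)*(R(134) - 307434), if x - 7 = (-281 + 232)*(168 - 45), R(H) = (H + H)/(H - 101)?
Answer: 1012090877148/11 ≈ 9.2008e+10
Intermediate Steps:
R(H) = 2*H/(-101 + H) (R(H) = (2*H)/(-101 + H) = 2*H/(-101 + H))
x = -6020 (x = 7 + (-281 + 232)*(168 - 45) = 7 - 49*123 = 7 - 6027 = -6020)
(-293266 + x)*(R(134) - 307434) = (-293266 - 6020)*(2*134/(-101 + 134) - 307434) = -299286*(2*134/33 - 307434) = -299286*(2*134*(1/33) - 307434) = -299286*(268/33 - 307434) = -299286*(-10145054/33) = 1012090877148/11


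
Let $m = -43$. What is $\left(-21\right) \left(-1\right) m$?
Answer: $-903$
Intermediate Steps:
$\left(-21\right) \left(-1\right) m = \left(-21\right) \left(-1\right) \left(-43\right) = 21 \left(-43\right) = -903$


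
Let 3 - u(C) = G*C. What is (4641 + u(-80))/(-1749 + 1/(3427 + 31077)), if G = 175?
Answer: -643292576/60347495 ≈ -10.660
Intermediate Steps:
u(C) = 3 - 175*C
(4641 + u(-80))/(-1749 + 1/(3427 + 31077)) = (4641 + (3 - 175*(-80)))/(-1749 + 1/(3427 + 31077)) = (4641 + (3 + 14000))/(-1749 + 1/34504) = (4641 + 14003)/(-1749 + 1/34504) = 18644/(-60347495/34504) = 18644*(-34504/60347495) = -643292576/60347495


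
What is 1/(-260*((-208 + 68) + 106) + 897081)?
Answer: 1/905921 ≈ 1.1038e-6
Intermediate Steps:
1/(-260*((-208 + 68) + 106) + 897081) = 1/(-260*(-140 + 106) + 897081) = 1/(-260*(-34) + 897081) = 1/(8840 + 897081) = 1/905921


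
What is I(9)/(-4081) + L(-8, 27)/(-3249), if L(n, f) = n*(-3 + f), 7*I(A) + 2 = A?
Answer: 260101/4419723 ≈ 0.058850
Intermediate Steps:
I(A) = -2/7 + A/7
I(9)/(-4081) + L(-8, 27)/(-3249) = (-2/7 + (⅐)*9)/(-4081) - 8*(-3 + 27)/(-3249) = (-2/7 + 9/7)*(-1/4081) - 8*24*(-1/3249) = 1*(-1/4081) - 192*(-1/3249) = -1/4081 + 64/1083 = 260101/4419723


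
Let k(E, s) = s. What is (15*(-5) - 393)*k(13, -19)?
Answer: 8892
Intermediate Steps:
(15*(-5) - 393)*k(13, -19) = (15*(-5) - 393)*(-19) = (-75 - 393)*(-19) = -468*(-19) = 8892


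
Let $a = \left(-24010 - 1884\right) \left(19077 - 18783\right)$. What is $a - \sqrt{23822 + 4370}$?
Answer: $-7612836 - 4 \sqrt{1762} \approx -7.613 \cdot 10^{6}$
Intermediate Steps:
$a = -7612836$ ($a = \left(-25894\right) 294 = -7612836$)
$a - \sqrt{23822 + 4370} = -7612836 - \sqrt{23822 + 4370} = -7612836 - \sqrt{28192} = -7612836 - 4 \sqrt{1762}$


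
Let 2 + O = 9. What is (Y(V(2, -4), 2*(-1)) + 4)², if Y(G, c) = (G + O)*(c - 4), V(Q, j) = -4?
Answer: 196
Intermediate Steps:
O = 7 (O = -2 + 9 = 7)
Y(G, c) = (-4 + c)*(7 + G) (Y(G, c) = (G + 7)*(c - 4) = (7 + G)*(-4 + c) = (-4 + c)*(7 + G))
(Y(V(2, -4), 2*(-1)) + 4)² = ((-28 - 4*(-4) + 7*(2*(-1)) - 8*(-1)) + 4)² = ((-28 + 16 + 7*(-2) - 4*(-2)) + 4)² = ((-28 + 16 - 14 + 8) + 4)² = (-18 + 4)² = (-14)² = 196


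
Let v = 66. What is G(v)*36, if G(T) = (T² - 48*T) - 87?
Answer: 39636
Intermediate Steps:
G(T) = -87 + T² - 48*T
G(v)*36 = (-87 + 66² - 48*66)*36 = (-87 + 4356 - 3168)*36 = 1101*36 = 39636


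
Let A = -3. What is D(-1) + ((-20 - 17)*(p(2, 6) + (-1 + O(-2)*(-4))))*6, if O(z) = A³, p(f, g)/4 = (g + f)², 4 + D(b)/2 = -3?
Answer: -80600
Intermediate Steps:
D(b) = -14 (D(b) = -8 + 2*(-3) = -8 - 6 = -14)
p(f, g) = 4*(f + g)² (p(f, g) = 4*(g + f)² = 4*(f + g)²)
O(z) = -27 (O(z) = (-3)³ = -27)
D(-1) + ((-20 - 17)*(p(2, 6) + (-1 + O(-2)*(-4))))*6 = -14 + ((-20 - 17)*(4*(2 + 6)² + (-1 - 27*(-4))))*6 = -14 - 37*(4*8² + (-1 + 108))*6 = -14 - 37*(4*64 + 107)*6 = -14 - 37*(256 + 107)*6 = -14 - 37*363*6 = -14 - 13431*6 = -14 - 80586 = -80600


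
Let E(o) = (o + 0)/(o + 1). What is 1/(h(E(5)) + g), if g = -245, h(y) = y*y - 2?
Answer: -36/8867 ≈ -0.0040600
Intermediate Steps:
E(o) = o/(1 + o)
h(y) = -2 + y**2 (h(y) = y**2 - 2 = -2 + y**2)
1/(h(E(5)) + g) = 1/((-2 + (5/(1 + 5))**2) - 245) = 1/((-2 + (5/6)**2) - 245) = 1/((-2 + 25/36) - 245) = 1/(-47/36 - 245) = 1/(-8867/36) = -36/8867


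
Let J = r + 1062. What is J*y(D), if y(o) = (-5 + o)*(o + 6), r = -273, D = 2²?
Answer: -7890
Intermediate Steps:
D = 4
y(o) = (-5 + o)*(6 + o)
J = 789 (J = -273 + 1062 = 789)
J*y(D) = 789*(-30 + 4 + 4²) = 789*(-30 + 4 + 16) = 789*(-10) = -7890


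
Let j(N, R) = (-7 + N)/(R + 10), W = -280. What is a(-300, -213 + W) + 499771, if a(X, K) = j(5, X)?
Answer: 72466796/145 ≈ 4.9977e+5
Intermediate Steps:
j(N, R) = (-7 + N)/(10 + R)
a(X, K) = -2/(10 + X) (a(X, K) = (-7 + 5)/(10 + X) = -2/(10 + X))
a(-300, -213 + W) + 499771 = -2/(10 - 300) + 499771 = -2/(-290) + 499771 = -2*(-1/290) + 499771 = 1/145 + 499771 = 72466796/145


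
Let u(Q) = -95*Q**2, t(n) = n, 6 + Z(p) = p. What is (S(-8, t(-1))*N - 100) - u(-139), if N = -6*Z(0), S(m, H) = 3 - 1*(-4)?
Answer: 1835647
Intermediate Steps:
Z(p) = -6 + p
S(m, H) = 7 (S(m, H) = 3 + 4 = 7)
N = 36 (N = -6*(-6 + 0) = -6*(-6) = 36)
(S(-8, t(-1))*N - 100) - u(-139) = (7*36 - 100) - (-95)*(-139)**2 = (252 - 100) - (-95)*19321 = 152 - 1*(-1835495) = 152 + 1835495 = 1835647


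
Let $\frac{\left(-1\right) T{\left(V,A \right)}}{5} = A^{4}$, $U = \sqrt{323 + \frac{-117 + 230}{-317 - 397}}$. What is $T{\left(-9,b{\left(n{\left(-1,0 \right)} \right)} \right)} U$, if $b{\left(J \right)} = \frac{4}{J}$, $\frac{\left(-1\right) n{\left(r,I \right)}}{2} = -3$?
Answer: $- \frac{40 \sqrt{164583426}}{28917} \approx -17.746$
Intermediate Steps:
$n{\left(r,I \right)} = 6$ ($n{\left(r,I \right)} = \left(-2\right) \left(-3\right) = 6$)
$U = \frac{\sqrt{164583426}}{714}$ ($U = \sqrt{323 + \frac{113}{-714}} = \sqrt{323 + 113 \left(- \frac{1}{714}\right)} = \sqrt{323 - \frac{113}{714}} = \sqrt{\frac{230509}{714}} = \frac{\sqrt{164583426}}{714} \approx 17.968$)
$T{\left(V,A \right)} = - 5 A^{4}$
$T{\left(-9,b{\left(n{\left(-1,0 \right)} \right)} \right)} U = - 5 \left(\frac{4}{6}\right)^{4} \frac{\sqrt{164583426}}{714} = - 5 \left(4 \cdot \frac{1}{6}\right)^{4} \frac{\sqrt{164583426}}{714} = - 5 \left(\frac{2}{3}\right)^{4} \frac{\sqrt{164583426}}{714} = \left(-5\right) \frac{16}{81} \frac{\sqrt{164583426}}{714} = - \frac{80 \frac{\sqrt{164583426}}{714}}{81} = - \frac{40 \sqrt{164583426}}{28917}$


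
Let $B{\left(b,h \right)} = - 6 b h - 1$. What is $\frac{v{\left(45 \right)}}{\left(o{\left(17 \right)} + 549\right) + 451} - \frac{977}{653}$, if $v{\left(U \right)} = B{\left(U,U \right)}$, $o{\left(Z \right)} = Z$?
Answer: $- \frac{8928212}{664101} \approx -13.444$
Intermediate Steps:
$B{\left(b,h \right)} = -1 - 6 b h$ ($B{\left(b,h \right)} = - 6 b h - 1 = -1 - 6 b h$)
$v{\left(U \right)} = -1 - 6 U^{2}$ ($v{\left(U \right)} = -1 - 6 U U = -1 - 6 U^{2}$)
$\frac{v{\left(45 \right)}}{\left(o{\left(17 \right)} + 549\right) + 451} - \frac{977}{653} = \frac{-1 - 6 \cdot 45^{2}}{\left(17 + 549\right) + 451} - \frac{977}{653} = \frac{-1 - 12150}{566 + 451} - \frac{977}{653} = \frac{-1 - 12150}{1017} - \frac{977}{653} = \left(-12151\right) \frac{1}{1017} - \frac{977}{653} = - \frac{12151}{1017} - \frac{977}{653} = - \frac{8928212}{664101}$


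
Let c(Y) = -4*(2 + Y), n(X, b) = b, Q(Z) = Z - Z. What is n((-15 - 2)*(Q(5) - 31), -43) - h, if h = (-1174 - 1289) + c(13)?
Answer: 2480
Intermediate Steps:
Q(Z) = 0
c(Y) = -8 - 4*Y
h = -2523 (h = (-1174 - 1289) + (-8 - 4*13) = -2463 + (-8 - 52) = -2463 - 60 = -2523)
n((-15 - 2)*(Q(5) - 31), -43) - h = -43 - 1*(-2523) = -43 + 2523 = 2480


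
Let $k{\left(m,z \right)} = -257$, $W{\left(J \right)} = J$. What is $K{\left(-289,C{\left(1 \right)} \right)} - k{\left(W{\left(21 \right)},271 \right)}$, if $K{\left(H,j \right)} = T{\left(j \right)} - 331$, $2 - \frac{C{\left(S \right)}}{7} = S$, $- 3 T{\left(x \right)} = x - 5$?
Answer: $- \frac{224}{3} \approx -74.667$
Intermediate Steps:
$T{\left(x \right)} = \frac{5}{3} - \frac{x}{3}$ ($T{\left(x \right)} = - \frac{x - 5}{3} = - \frac{-5 + x}{3} = \frac{5}{3} - \frac{x}{3}$)
$C{\left(S \right)} = 14 - 7 S$
$K{\left(H,j \right)} = - \frac{988}{3} - \frac{j}{3}$ ($K{\left(H,j \right)} = \left(\frac{5}{3} - \frac{j}{3}\right) - 331 = - \frac{988}{3} - \frac{j}{3}$)
$K{\left(-289,C{\left(1 \right)} \right)} - k{\left(W{\left(21 \right)},271 \right)} = \left(- \frac{988}{3} - \frac{14 - 7}{3}\right) - -257 = \left(- \frac{988}{3} - \frac{14 - 7}{3}\right) + 257 = \left(- \frac{988}{3} - \frac{7}{3}\right) + 257 = - \frac{995}{3} + 257 = - \frac{224}{3}$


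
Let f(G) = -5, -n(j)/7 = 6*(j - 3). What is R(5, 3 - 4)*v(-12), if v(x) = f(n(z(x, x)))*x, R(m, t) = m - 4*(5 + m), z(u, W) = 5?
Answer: -2100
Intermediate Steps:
n(j) = 126 - 42*j (n(j) = -42*(j - 3) = -42*(-3 + j) = -7*(-18 + 6*j) = 126 - 42*j)
R(m, t) = -20 - 3*m (R(m, t) = m + (-20 - 4*m) = -20 - 3*m)
v(x) = -5*x
R(5, 3 - 4)*v(-12) = (-20 - 3*5)*(-5*(-12)) = (-20 - 15)*60 = -35*60 = -2100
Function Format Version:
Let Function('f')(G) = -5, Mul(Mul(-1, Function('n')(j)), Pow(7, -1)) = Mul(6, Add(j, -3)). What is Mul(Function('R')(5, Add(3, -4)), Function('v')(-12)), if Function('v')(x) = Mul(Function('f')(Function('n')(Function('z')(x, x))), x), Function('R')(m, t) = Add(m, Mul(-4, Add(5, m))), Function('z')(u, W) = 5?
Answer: -2100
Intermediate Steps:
Function('n')(j) = Add(126, Mul(-42, j)) (Function('n')(j) = Mul(-7, Mul(6, Add(j, -3))) = Mul(-7, Mul(6, Add(-3, j))) = Mul(-7, Add(-18, Mul(6, j))) = Add(126, Mul(-42, j)))
Function('R')(m, t) = Add(-20, Mul(-3, m)) (Function('R')(m, t) = Add(m, Add(-20, Mul(-4, m))) = Add(-20, Mul(-3, m)))
Function('v')(x) = Mul(-5, x)
Mul(Function('R')(5, Add(3, -4)), Function('v')(-12)) = Mul(Add(-20, Mul(-3, 5)), Mul(-5, -12)) = Mul(Add(-20, -15), 60) = Mul(-35, 60) = -2100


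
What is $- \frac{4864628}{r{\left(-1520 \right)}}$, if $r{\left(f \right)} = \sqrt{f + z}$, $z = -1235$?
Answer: $\frac{4864628 i \sqrt{2755}}{2755} \approx 92681.0 i$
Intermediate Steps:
$r{\left(f \right)} = \sqrt{-1235 + f}$ ($r{\left(f \right)} = \sqrt{f - 1235} = \sqrt{-1235 + f}$)
$- \frac{4864628}{r{\left(-1520 \right)}} = - \frac{4864628}{\sqrt{-1235 - 1520}} = - \frac{4864628}{\sqrt{-2755}} = - \frac{4864628}{i \sqrt{2755}} = - 4864628 \left(- \frac{i \sqrt{2755}}{2755}\right) = \frac{4864628 i \sqrt{2755}}{2755}$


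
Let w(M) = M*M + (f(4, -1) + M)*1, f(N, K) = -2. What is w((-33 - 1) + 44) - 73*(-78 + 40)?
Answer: 2882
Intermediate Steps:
w(M) = -2 + M + M² (w(M) = M*M + (-2 + M)*1 = M² + (-2 + M) = -2 + M + M²)
w((-33 - 1) + 44) - 73*(-78 + 40) = (-2 + ((-33 - 1) + 44) + ((-33 - 1) + 44)²) - 73*(-78 + 40) = (-2 + (-34 + 44) + (-34 + 44)²) - 73*(-38) = (-2 + 10 + 10²) - 1*(-2774) = (-2 + 10 + 100) + 2774 = 108 + 2774 = 2882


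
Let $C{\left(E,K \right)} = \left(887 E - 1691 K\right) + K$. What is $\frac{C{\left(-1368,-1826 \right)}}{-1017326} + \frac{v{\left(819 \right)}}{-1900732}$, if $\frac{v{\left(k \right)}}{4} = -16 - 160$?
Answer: $- \frac{444806261258}{241708010329} \approx -1.8403$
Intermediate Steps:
$v{\left(k \right)} = -704$ ($v{\left(k \right)} = 4 \left(-16 - 160\right) = 4 \left(-176\right) = -704$)
$C{\left(E,K \right)} = - 1690 K + 887 E$ ($C{\left(E,K \right)} = \left(- 1691 K + 887 E\right) + K = - 1690 K + 887 E$)
$\frac{C{\left(-1368,-1826 \right)}}{-1017326} + \frac{v{\left(819 \right)}}{-1900732} = \frac{\left(-1690\right) \left(-1826\right) + 887 \left(-1368\right)}{-1017326} - \frac{704}{-1900732} = \left(3085940 - 1213416\right) \left(- \frac{1}{1017326}\right) - - \frac{176}{475183} = 1872524 \left(- \frac{1}{1017326}\right) + \frac{176}{475183} = - \frac{936262}{508663} + \frac{176}{475183} = - \frac{444806261258}{241708010329}$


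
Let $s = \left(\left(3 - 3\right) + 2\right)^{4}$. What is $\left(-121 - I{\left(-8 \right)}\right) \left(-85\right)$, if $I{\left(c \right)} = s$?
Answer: $11645$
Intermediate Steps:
$s = 16$ ($s = \left(0 + 2\right)^{4} = 2^{4} = 16$)
$I{\left(c \right)} = 16$
$\left(-121 - I{\left(-8 \right)}\right) \left(-85\right) = \left(-121 - 16\right) \left(-85\right) = \left(-137\right) \left(-85\right) = 11645$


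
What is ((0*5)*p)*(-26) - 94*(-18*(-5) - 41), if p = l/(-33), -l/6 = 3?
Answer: -4606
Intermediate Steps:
l = -18 (l = -6*3 = -18)
p = 6/11 (p = -18/(-33) = -18*(-1/33) = 6/11 ≈ 0.54545)
((0*5)*p)*(-26) - 94*(-18*(-5) - 41) = ((0*5)*(6/11))*(-26) - 94*(-18*(-5) - 41) = (0*(6/11))*(-26) - 94*(90 - 41) = 0*(-26) - 94*49 = 0 - 4606 = -4606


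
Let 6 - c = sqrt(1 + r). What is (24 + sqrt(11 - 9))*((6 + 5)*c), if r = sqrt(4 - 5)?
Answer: 11*(6 - sqrt(1 + I))*(24 + sqrt(2)) ≈ 1370.2 - 127.22*I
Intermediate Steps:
r = I (r = sqrt(-1) = I ≈ 1.0*I)
c = 6 - sqrt(1 + I) ≈ 4.9013 - 0.45509*I
(24 + sqrt(11 - 9))*((6 + 5)*c) = (24 + sqrt(11 - 9))*((6 + 5)*(6 - sqrt(1 + I))) = (24 + sqrt(2))*(11*(6 - sqrt(1 + I))) = (24 + sqrt(2))*(66 - 11*sqrt(1 + I))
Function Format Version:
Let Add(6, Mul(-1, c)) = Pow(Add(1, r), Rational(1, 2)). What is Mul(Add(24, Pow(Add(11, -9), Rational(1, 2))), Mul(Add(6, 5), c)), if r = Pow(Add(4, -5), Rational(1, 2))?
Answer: Mul(11, Add(6, Mul(-1, Pow(Add(1, I), Rational(1, 2)))), Add(24, Pow(2, Rational(1, 2)))) ≈ Add(1370.2, Mul(-127.22, I))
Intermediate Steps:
r = I (r = Pow(-1, Rational(1, 2)) = I ≈ Mul(1.0000, I))
c = Add(6, Mul(-1, Pow(Add(1, I), Rational(1, 2)))) ≈ Add(4.9013, Mul(-0.45509, I))
Mul(Add(24, Pow(Add(11, -9), Rational(1, 2))), Mul(Add(6, 5), c)) = Mul(Add(24, Pow(Add(11, -9), Rational(1, 2))), Mul(Add(6, 5), Add(6, Mul(-1, Pow(Add(1, I), Rational(1, 2)))))) = Mul(Add(24, Pow(2, Rational(1, 2))), Mul(11, Add(6, Mul(-1, Pow(Add(1, I), Rational(1, 2)))))) = Mul(Add(24, Pow(2, Rational(1, 2))), Add(66, Mul(-11, Pow(Add(1, I), Rational(1, 2)))))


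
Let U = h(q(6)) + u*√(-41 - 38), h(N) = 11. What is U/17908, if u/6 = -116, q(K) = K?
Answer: 1/1628 - 174*I*√79/4477 ≈ 0.00061425 - 0.34544*I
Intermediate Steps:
u = -696 (u = 6*(-116) = -696)
U = 11 - 696*I*√79 (U = 11 - 696*√(-41 - 38) = 11 - 696*I*√79 ≈ 11.0 - 6186.2*I)
U/17908 = (11 - 696*I*√79)/17908 = (11 - 696*I*√79)*(1/17908) = 1/1628 - 174*I*√79/4477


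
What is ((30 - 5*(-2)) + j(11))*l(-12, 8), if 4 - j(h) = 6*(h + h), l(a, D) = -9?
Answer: 792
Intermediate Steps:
j(h) = 4 - 12*h (j(h) = 4 - 6*(h + h) = 4 - 6*2*h = 4 - 12*h)
((30 - 5*(-2)) + j(11))*l(-12, 8) = ((30 - 5*(-2)) + (4 - 12*11))*(-9) = ((30 + 10) + (4 - 132))*(-9) = (40 - 128)*(-9) = -88*(-9) = 792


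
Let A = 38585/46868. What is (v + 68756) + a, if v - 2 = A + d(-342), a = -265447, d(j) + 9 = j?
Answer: -9234832135/46868 ≈ -1.9704e+5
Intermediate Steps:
d(j) = -9 + j
A = 38585/46868 (A = 38585*(1/46868) = 38585/46868 ≈ 0.82327)
v = -16318347/46868 (v = 2 + (38585/46868 + (-9 - 342)) = 2 + (38585/46868 - 351) = 2 - 16412083/46868 = -16318347/46868 ≈ -348.18)
(v + 68756) + a = (-16318347/46868 + 68756) - 265447 = 3206137861/46868 - 265447 = -9234832135/46868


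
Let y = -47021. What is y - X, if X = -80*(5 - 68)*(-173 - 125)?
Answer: 1454899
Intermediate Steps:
X = -1501920 (X = -(-5040)*(-298) = -80*18774 = -1501920)
y - X = -47021 - 1*(-1501920) = -47021 + 1501920 = 1454899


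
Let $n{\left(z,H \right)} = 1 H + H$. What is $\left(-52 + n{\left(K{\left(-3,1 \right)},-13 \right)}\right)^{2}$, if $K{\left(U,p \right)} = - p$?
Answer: $6084$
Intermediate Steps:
$n{\left(z,H \right)} = 2 H$ ($n{\left(z,H \right)} = H + H = 2 H$)
$\left(-52 + n{\left(K{\left(-3,1 \right)},-13 \right)}\right)^{2} = \left(-52 + 2 \left(-13\right)\right)^{2} = \left(-52 - 26\right)^{2} = \left(-78\right)^{2} = 6084$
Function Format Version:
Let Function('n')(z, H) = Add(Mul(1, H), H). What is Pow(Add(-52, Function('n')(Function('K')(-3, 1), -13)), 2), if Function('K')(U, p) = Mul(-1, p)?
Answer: 6084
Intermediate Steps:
Function('n')(z, H) = Mul(2, H) (Function('n')(z, H) = Add(H, H) = Mul(2, H))
Pow(Add(-52, Function('n')(Function('K')(-3, 1), -13)), 2) = Pow(Add(-52, Mul(2, -13)), 2) = Pow(Add(-52, -26), 2) = Pow(-78, 2) = 6084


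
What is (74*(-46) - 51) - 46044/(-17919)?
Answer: -6873789/1991 ≈ -3452.4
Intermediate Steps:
(74*(-46) - 51) - 46044/(-17919) = (-3404 - 51) - 46044*(-1)/17919 = -3455 - 1*(-5116/1991) = -3455 + 5116/1991 = -6873789/1991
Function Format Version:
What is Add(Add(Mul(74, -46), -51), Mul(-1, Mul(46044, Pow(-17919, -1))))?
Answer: Rational(-6873789, 1991) ≈ -3452.4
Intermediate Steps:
Add(Add(Mul(74, -46), -51), Mul(-1, Mul(46044, Pow(-17919, -1)))) = Add(Add(-3404, -51), Mul(-1, Mul(46044, Rational(-1, 17919)))) = Add(-3455, Mul(-1, Rational(-5116, 1991))) = Add(-3455, Rational(5116, 1991)) = Rational(-6873789, 1991)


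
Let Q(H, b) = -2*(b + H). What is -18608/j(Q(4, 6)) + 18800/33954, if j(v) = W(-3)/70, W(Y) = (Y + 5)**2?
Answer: -5528380880/16977 ≈ -3.2564e+5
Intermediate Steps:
W(Y) = (5 + Y)**2
Q(H, b) = -2*H - 2*b (Q(H, b) = -2*(H + b) = -2*H - 2*b)
j(v) = 2/35 (j(v) = (5 - 3)**2/70 = 2**2*(1/70) = 4*(1/70) = 2/35)
-18608/j(Q(4, 6)) + 18800/33954 = -18608/2/35 + 18800/33954 = -18608*35/2 + 18800*(1/33954) = -325640 + 9400/16977 = -5528380880/16977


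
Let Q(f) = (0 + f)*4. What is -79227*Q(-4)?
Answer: 1267632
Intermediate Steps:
Q(f) = 4*f (Q(f) = f*4 = 4*f)
-79227*Q(-4) = -316908*(-4) = -79227*(-16) = 1267632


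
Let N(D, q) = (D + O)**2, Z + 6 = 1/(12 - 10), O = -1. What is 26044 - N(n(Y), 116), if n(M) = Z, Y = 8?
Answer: 104007/4 ≈ 26002.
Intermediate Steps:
Z = -11/2 (Z = -6 + 1/(12 - 10) = -6 + 1/2 = -11/2 ≈ -5.5000)
n(M) = -11/2
N(D, q) = (-1 + D)**2 (N(D, q) = (D - 1)**2 = (-1 + D)**2)
26044 - N(n(Y), 116) = 26044 - (-1 - 11/2)**2 = 26044 - (-13/2)**2 = 26044 - 1*169/4 = 26044 - 169/4 = 104007/4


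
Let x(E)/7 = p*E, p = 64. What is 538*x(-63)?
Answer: -15184512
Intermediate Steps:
x(E) = 448*E (x(E) = 7*(64*E) = 448*E)
538*x(-63) = 538*(448*(-63)) = 538*(-28224) = -15184512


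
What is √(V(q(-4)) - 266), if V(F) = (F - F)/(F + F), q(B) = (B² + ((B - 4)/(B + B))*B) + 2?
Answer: I*√266 ≈ 16.31*I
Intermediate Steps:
q(B) = B² + B/2 (q(B) = (B² + ((-4 + B)/((2*B)))*B) + 2 = (B² + ((-4 + B)*(1/(2*B)))*B) + 2 = (B² + ((-4 + B)/(2*B))*B) + 2 = (B² + (-2 + B/2)) + 2 = (-2 + B² + B/2) + 2 = B² + B/2)
V(F) = 0 (V(F) = 0/((2*F)) = 0*(1/(2*F)) = 0)
√(V(q(-4)) - 266) = √(0 - 266) = √(-266) = I*√266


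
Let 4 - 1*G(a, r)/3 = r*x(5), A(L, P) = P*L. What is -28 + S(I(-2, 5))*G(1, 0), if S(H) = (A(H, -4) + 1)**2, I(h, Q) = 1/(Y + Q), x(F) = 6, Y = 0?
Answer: -688/25 ≈ -27.520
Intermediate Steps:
I(h, Q) = 1/Q (I(h, Q) = 1/(0 + Q) = 1/Q)
A(L, P) = L*P
S(H) = (1 - 4*H)**2 (S(H) = (H*(-4) + 1)**2 = (-4*H + 1)**2 = (1 - 4*H)**2)
G(a, r) = 12 - 18*r (G(a, r) = 12 - 3*r*6 = 12 - 18*r)
-28 + S(I(-2, 5))*G(1, 0) = -28 + (1 - 4/5)**2*(12 - 18*0) = -28 + (1 - 4*1/5)**2*(12 + 0) = -28 + (1 - 4/5)**2*12 = -28 + (1/5)**2*12 = -28 + (1/25)*12 = -28 + 12/25 = -688/25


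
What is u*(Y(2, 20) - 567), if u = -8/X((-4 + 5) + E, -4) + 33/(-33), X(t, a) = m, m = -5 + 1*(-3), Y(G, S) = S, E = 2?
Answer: 0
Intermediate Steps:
m = -8 (m = -5 - 3 = -8)
X(t, a) = -8
u = 0 (u = -8/(-8) + 33/(-33) = -8*(-⅛) + 33*(-1/33) = 1 - 1 = 0)
u*(Y(2, 20) - 567) = 0*(20 - 567) = 0*(-547) = 0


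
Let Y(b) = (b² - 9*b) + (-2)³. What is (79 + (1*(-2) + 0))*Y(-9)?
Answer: 11858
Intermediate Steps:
Y(b) = -8 + b² - 9*b (Y(b) = (b² - 9*b) - 8 = -8 + b² - 9*b)
(79 + (1*(-2) + 0))*Y(-9) = (79 + (1*(-2) + 0))*(-8 + (-9)² - 9*(-9)) = (79 + (-2 + 0))*(-8 + 81 + 81) = (79 - 2)*154 = 77*154 = 11858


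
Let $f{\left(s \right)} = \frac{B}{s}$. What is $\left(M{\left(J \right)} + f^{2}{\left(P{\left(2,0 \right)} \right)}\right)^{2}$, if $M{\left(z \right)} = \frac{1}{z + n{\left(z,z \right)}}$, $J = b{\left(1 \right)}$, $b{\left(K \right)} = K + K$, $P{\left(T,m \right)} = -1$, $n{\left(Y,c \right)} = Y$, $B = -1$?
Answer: $\frac{25}{16} \approx 1.5625$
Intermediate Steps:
$f{\left(s \right)} = - \frac{1}{s}$
$b{\left(K \right)} = 2 K$
$J = 2$ ($J = 2 \cdot 1 = 2$)
$M{\left(z \right)} = \frac{1}{2 z}$ ($M{\left(z \right)} = \frac{1}{z + z} = \frac{1}{2 z}$)
$\left(M{\left(J \right)} + f^{2}{\left(P{\left(2,0 \right)} \right)}\right)^{2} = \left(\frac{1}{2 \cdot 2} + \left(- \frac{1}{-1}\right)^{2}\right)^{2} = \left(\frac{1}{2} \cdot \frac{1}{2} + \left(\left(-1\right) \left(-1\right)\right)^{2}\right)^{2} = \left(\frac{1}{4} + 1^{2}\right)^{2} = \left(\frac{1}{4} + 1\right)^{2} = \left(\frac{5}{4}\right)^{2} = \frac{25}{16}$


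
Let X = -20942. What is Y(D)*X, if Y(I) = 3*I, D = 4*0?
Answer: 0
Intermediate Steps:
D = 0
Y(D)*X = (3*0)*(-20942) = 0*(-20942) = 0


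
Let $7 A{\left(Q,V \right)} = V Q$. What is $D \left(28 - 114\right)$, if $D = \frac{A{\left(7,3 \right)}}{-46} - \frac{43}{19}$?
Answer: $\frac{87505}{437} \approx 200.24$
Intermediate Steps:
$A{\left(Q,V \right)} = \frac{Q V}{7}$ ($A{\left(Q,V \right)} = \frac{V Q}{7} = \frac{Q V}{7}$)
$D = - \frac{2035}{874}$ ($D = \frac{\frac{1}{7} \cdot 7 \cdot 3}{-46} - \frac{43}{19} = 3 \left(- \frac{1}{46}\right) - \frac{43}{19} = - \frac{3}{46} - \frac{43}{19} = - \frac{2035}{874} \approx -2.3284$)
$D \left(28 - 114\right) = - \frac{2035 \left(28 - 114\right)}{874} = \left(- \frac{2035}{874}\right) \left(-86\right) = \frac{87505}{437}$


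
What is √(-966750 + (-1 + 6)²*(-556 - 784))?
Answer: 5*I*√40010 ≈ 1000.1*I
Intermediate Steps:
√(-966750 + (-1 + 6)²*(-556 - 784)) = √(-966750 + 5²*(-1340)) = √(-966750 + 25*(-1340)) = √(-966750 - 33500) = √(-1000250) = 5*I*√40010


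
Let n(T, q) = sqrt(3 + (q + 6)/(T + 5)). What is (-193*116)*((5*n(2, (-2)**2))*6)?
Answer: -671640*sqrt(217)/7 ≈ -1.4134e+6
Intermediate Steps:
n(T, q) = sqrt(3 + (6 + q)/(5 + T))
(-193*116)*((5*n(2, (-2)**2))*6) = (-193*116)*((5*sqrt((21 + (-2)**2 + 3*2)/(5 + 2)))*6) = -22388*5*sqrt((21 + 4 + 6)/7)*6 = -22388*5*sqrt((1/7)*31)*6 = -22388*5*sqrt(31/7)*6 = -22388*5*(sqrt(217)/7)*6 = -22388*5*sqrt(217)/7*6 = -671640*sqrt(217)/7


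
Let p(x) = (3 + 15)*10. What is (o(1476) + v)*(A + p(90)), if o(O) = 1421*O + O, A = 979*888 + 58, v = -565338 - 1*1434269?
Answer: 86319851350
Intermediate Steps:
v = -1999607 (v = -565338 - 1434269 = -1999607)
p(x) = 180 (p(x) = 18*10 = 180)
A = 869410 (A = 869352 + 58 = 869410)
o(O) = 1422*O
(o(1476) + v)*(A + p(90)) = (1422*1476 - 1999607)*(869410 + 180) = (2098872 - 1999607)*869590 = 99265*869590 = 86319851350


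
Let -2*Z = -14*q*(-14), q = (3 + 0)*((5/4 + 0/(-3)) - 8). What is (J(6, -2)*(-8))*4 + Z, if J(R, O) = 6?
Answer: 3585/2 ≈ 1792.5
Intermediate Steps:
q = -81/4 (q = 3*((5*(¼) + 0*(-⅓)) - 8) = 3*((5/4 + 0) - 8) = 3*(5/4 - 8) = 3*(-27/4) = -81/4 ≈ -20.250)
Z = 3969/2 (Z = -(-14*(-81/4))*(-14)/2 = -567*(-14)/4 = -½*(-3969) = 3969/2 ≈ 1984.5)
(J(6, -2)*(-8))*4 + Z = (6*(-8))*4 + 3969/2 = -48*4 + 3969/2 = -192 + 3969/2 = 3585/2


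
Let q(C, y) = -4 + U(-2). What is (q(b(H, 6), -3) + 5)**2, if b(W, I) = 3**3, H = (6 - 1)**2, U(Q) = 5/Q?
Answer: 9/4 ≈ 2.2500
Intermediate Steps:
H = 25 (H = 5**2 = 25)
b(W, I) = 27
q(C, y) = -13/2 (q(C, y) = -4 + 5/(-2) = -4 + 5*(-1/2) = -4 - 5/2 = -13/2)
(q(b(H, 6), -3) + 5)**2 = (-13/2 + 5)**2 = (-3/2)**2 = 9/4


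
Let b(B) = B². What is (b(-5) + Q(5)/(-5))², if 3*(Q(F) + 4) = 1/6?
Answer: 5387041/8100 ≈ 665.07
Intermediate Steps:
Q(F) = -71/18 (Q(F) = -4 + (⅓)/6 = -4 + (⅓)*(⅙) = -4 + 1/18 = -71/18)
(b(-5) + Q(5)/(-5))² = ((-5)² - 71/18/(-5))² = (25 - 71/18*(-⅕))² = (25 + 71/90)² = (2321/90)² = 5387041/8100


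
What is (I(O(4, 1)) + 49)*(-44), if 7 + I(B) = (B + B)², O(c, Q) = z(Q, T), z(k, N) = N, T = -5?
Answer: -6248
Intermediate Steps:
O(c, Q) = -5
I(B) = -7 + 4*B² (I(B) = -7 + (B + B)² = -7 + (2*B)² = -7 + 4*B²)
(I(O(4, 1)) + 49)*(-44) = ((-7 + 4*(-5)²) + 49)*(-44) = ((-7 + 4*25) + 49)*(-44) = ((-7 + 100) + 49)*(-44) = (93 + 49)*(-44) = 142*(-44) = -6248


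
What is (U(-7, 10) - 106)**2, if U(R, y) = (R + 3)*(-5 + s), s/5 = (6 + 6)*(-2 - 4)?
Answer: 1833316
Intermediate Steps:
s = -360 (s = 5*((6 + 6)*(-2 - 4)) = 5*(12*(-6)) = 5*(-72) = -360)
U(R, y) = -1095 - 365*R (U(R, y) = (R + 3)*(-5 - 360) = (3 + R)*(-365) = -1095 - 365*R)
(U(-7, 10) - 106)**2 = ((-1095 - 365*(-7)) - 106)**2 = ((-1095 + 2555) - 106)**2 = (1460 - 106)**2 = 1354**2 = 1833316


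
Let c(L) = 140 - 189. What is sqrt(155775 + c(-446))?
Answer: sqrt(155726) ≈ 394.62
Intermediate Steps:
c(L) = -49
sqrt(155775 + c(-446)) = sqrt(155775 - 49) = sqrt(155726)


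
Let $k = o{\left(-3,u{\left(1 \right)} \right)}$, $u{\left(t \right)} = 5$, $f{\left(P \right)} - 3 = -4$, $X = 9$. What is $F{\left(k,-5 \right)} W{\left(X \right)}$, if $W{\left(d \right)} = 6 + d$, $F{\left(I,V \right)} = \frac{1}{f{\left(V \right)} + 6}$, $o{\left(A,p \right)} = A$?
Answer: $3$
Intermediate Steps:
$f{\left(P \right)} = -1$ ($f{\left(P \right)} = 3 - 4 = -1$)
$k = -3$
$F{\left(I,V \right)} = \frac{1}{5}$ ($F{\left(I,V \right)} = \frac{1}{-1 + 6} = \frac{1}{5}$)
$F{\left(k,-5 \right)} W{\left(X \right)} = \frac{6 + 9}{5} = \frac{1}{5} \cdot 15 = 3$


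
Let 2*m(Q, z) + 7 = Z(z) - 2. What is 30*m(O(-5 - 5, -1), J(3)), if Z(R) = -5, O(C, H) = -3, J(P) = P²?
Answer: -210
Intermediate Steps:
m(Q, z) = -7 (m(Q, z) = -7/2 + (-5 - 2)/2 = -7/2 + (½)*(-7) = -7/2 - 7/2 = -7)
30*m(O(-5 - 5, -1), J(3)) = 30*(-7) = -210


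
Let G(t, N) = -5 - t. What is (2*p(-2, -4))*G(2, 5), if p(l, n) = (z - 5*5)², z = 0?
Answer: -8750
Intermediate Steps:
p(l, n) = 625 (p(l, n) = (0 - 5*5)² = (0 - 25)² = (-25)² = 625)
(2*p(-2, -4))*G(2, 5) = (2*625)*(-5 - 1*2) = 1250*(-5 - 2) = 1250*(-7) = -8750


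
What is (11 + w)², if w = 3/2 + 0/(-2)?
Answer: 625/4 ≈ 156.25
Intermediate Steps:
w = 3/2 (w = 3*(½) + 0*(-½) = 3/2 + 0 = 3/2 ≈ 1.5000)
(11 + w)² = (11 + 3/2)² = (25/2)² = 625/4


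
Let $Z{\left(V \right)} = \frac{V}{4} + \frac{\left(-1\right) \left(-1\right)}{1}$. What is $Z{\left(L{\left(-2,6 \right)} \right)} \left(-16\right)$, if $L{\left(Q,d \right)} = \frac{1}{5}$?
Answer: $- \frac{84}{5} \approx -16.8$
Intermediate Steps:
$L{\left(Q,d \right)} = \frac{1}{5}$
$Z{\left(V \right)} = 1 + \frac{V}{4}$ ($Z{\left(V \right)} = V \frac{1}{4} + 1 \cdot 1 = \frac{V}{4} + 1 = 1 + \frac{V}{4}$)
$Z{\left(L{\left(-2,6 \right)} \right)} \left(-16\right) = \left(1 + \frac{1}{4} \cdot \frac{1}{5}\right) \left(-16\right) = \left(1 + \frac{1}{20}\right) \left(-16\right) = \frac{21}{20} \left(-16\right) = - \frac{84}{5}$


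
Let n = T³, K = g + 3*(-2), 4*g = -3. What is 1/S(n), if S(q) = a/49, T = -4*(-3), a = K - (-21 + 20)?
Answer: -196/23 ≈ -8.5217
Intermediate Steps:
g = -¾ (g = (¼)*(-3) = -¾ ≈ -0.75000)
K = -27/4 (K = -¾ + 3*(-2) = -¾ - 6 = -27/4 ≈ -6.7500)
a = -23/4 (a = -27/4 - (-21 + 20) = -27/4 - 1*(-1) = -27/4 + 1 = -23/4 ≈ -5.7500)
T = 12
n = 1728 (n = 12³ = 1728)
S(q) = -23/196 (S(q) = -23/4/49 = -23/4*1/49 = -23/196)
1/S(n) = 1/(-23/196) = -196/23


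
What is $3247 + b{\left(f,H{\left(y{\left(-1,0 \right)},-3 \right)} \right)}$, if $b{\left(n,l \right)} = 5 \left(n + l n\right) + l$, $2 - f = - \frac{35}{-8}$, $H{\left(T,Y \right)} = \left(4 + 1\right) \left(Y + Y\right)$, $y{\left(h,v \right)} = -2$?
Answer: $\frac{28491}{8} \approx 3561.4$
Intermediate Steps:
$H{\left(T,Y \right)} = 10 Y$ ($H{\left(T,Y \right)} = 5 \cdot 2 Y = 10 Y$)
$f = - \frac{19}{8}$ ($f = 2 - - \frac{35}{-8} = 2 - \left(-35\right) \left(- \frac{1}{8}\right) = 2 - \frac{35}{8} = - \frac{19}{8} \approx -2.375$)
$b{\left(n,l \right)} = l + 5 n + 5 l n$ ($b{\left(n,l \right)} = \left(5 n + 5 l n\right) + l = l + 5 n + 5 l n$)
$3247 + b{\left(f,H{\left(y{\left(-1,0 \right)},-3 \right)} \right)} = 3247 + \left(10 \left(-3\right) + 5 \left(- \frac{19}{8}\right) + 5 \cdot 10 \left(-3\right) \left(- \frac{19}{8}\right)\right) = 3247 - \left(\frac{335}{8} - \frac{1425}{4}\right) = 3247 - - \frac{2515}{8} = 3247 + \frac{2515}{8} = \frac{28491}{8}$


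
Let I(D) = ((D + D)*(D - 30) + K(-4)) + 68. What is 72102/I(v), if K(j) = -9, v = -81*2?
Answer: 72102/62267 ≈ 1.1579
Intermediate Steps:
v = -162
I(D) = 59 + 2*D*(-30 + D) (I(D) = ((D + D)*(D - 30) - 9) + 68 = ((2*D)*(-30 + D) - 9) + 68 = (2*D*(-30 + D) - 9) + 68 = (-9 + 2*D*(-30 + D)) + 68 = 59 + 2*D*(-30 + D))
72102/I(v) = 72102/(59 - 60*(-162) + 2*(-162)²) = 72102/(59 + 9720 + 2*26244) = 72102/(59 + 9720 + 52488) = 72102/62267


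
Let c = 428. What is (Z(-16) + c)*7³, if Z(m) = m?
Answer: 141316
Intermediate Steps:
(Z(-16) + c)*7³ = (-16 + 428)*7³ = 412*343 = 141316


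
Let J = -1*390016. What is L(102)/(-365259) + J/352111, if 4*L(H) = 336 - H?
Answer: -94984968425/85741141166 ≈ -1.1078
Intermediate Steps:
J = -390016
L(H) = 84 - H/4 (L(H) = (336 - H)/4 = 84 - H/4)
L(102)/(-365259) + J/352111 = (84 - 1/4*102)/(-365259) - 390016/352111 = (84 - 51/2)*(-1/365259) - 390016*1/352111 = (117/2)*(-1/365259) - 390016/352111 = -39/243506 - 390016/352111 = -94984968425/85741141166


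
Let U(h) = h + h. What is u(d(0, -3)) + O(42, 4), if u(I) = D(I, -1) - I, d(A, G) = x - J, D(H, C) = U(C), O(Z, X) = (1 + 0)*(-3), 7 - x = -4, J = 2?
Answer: -14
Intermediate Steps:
U(h) = 2*h
x = 11 (x = 7 - 1*(-4) = 7 + 4 = 11)
O(Z, X) = -3 (O(Z, X) = 1*(-3) = -3)
D(H, C) = 2*C
d(A, G) = 9 (d(A, G) = 11 - 1*2 = 11 - 2 = 9)
u(I) = -2 - I (u(I) = 2*(-1) - I = -2 - I)
u(d(0, -3)) + O(42, 4) = (-2 - 1*9) - 3 = (-2 - 9) - 3 = -11 - 3 = -14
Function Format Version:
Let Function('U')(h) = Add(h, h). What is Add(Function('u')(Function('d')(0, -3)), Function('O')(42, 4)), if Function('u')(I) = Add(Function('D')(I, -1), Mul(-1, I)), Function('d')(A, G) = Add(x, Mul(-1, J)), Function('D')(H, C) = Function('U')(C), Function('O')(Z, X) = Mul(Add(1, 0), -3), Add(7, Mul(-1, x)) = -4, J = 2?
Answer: -14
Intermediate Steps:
Function('U')(h) = Mul(2, h)
x = 11 (x = Add(7, Mul(-1, -4)) = Add(7, 4) = 11)
Function('O')(Z, X) = -3 (Function('O')(Z, X) = Mul(1, -3) = -3)
Function('D')(H, C) = Mul(2, C)
Function('d')(A, G) = 9 (Function('d')(A, G) = Add(11, Mul(-1, 2)) = Add(11, -2) = 9)
Function('u')(I) = Add(-2, Mul(-1, I)) (Function('u')(I) = Add(Mul(2, -1), Mul(-1, I)) = Add(-2, Mul(-1, I)))
Add(Function('u')(Function('d')(0, -3)), Function('O')(42, 4)) = Add(Add(-2, Mul(-1, 9)), -3) = Add(Add(-2, -9), -3) = Add(-11, -3) = -14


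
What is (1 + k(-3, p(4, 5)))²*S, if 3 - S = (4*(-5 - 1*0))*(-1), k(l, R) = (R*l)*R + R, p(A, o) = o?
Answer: -80937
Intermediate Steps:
k(l, R) = R + l*R² (k(l, R) = l*R² + R = R + l*R²)
S = -17 (S = 3 - 4*(-5 - 1*0)*(-1) = 3 - 4*(-5 + 0)*(-1) = 3 - 4*(-5)*(-1) = 3 - (-20)*(-1) = 3 - 1*20 = 3 - 20 = -17)
(1 + k(-3, p(4, 5)))²*S = (1 + 5*(1 + 5*(-3)))²*(-17) = (1 + 5*(1 - 15))²*(-17) = (1 + 5*(-14))²*(-17) = (1 - 70)²*(-17) = (-69)²*(-17) = 4761*(-17) = -80937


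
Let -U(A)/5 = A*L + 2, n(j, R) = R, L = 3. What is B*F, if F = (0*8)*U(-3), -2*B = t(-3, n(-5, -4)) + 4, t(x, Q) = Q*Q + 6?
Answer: 0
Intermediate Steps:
t(x, Q) = 6 + Q² (t(x, Q) = Q² + 6 = 6 + Q²)
U(A) = -10 - 15*A (U(A) = -5*(A*3 + 2) = -5*(3*A + 2) = -5*(2 + 3*A) = -10 - 15*A)
B = -13 (B = -((6 + (-4)²) + 4)/2 = -((6 + 16) + 4)/2 = -(22 + 4)/2 = -½*26 = -13)
F = 0 (F = (0*8)*(-10 - 15*(-3)) = 0*(-10 + 45) = 0*35 = 0)
B*F = -13*0 = 0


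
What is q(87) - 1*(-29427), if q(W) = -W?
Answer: 29340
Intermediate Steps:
q(87) - 1*(-29427) = -1*87 - 1*(-29427) = -87 + 29427 = 29340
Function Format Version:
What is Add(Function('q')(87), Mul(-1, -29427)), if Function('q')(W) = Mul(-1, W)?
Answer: 29340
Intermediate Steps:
Add(Function('q')(87), Mul(-1, -29427)) = Add(Mul(-1, 87), Mul(-1, -29427)) = Add(-87, 29427) = 29340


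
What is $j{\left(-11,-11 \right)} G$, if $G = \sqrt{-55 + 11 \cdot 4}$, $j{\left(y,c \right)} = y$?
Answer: $- 11 i \sqrt{11} \approx - 36.483 i$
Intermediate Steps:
$G = i \sqrt{11}$ ($G = \sqrt{-55 + 44} = \sqrt{-11} = i \sqrt{11} \approx 3.3166 i$)
$j{\left(-11,-11 \right)} G = - 11 i \sqrt{11}$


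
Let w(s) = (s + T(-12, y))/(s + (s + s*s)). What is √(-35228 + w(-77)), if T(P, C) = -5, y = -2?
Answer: I*√46995051642/1155 ≈ 187.69*I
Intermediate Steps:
w(s) = (-5 + s)/(s² + 2*s) (w(s) = (s - 5)/(s + (s + s*s)) = (-5 + s)/(s + (s + s²)) = (-5 + s)/(s² + 2*s))
√(-35228 + w(-77)) = √(-35228 + (-5 - 77)/((-77)*(2 - 77))) = √(-35228 - 1/77*(-82)/(-75)) = √(-35228 - 1/77*(-1/75)*(-82)) = √(-35228 - 82/5775) = √(-203441782/5775) = I*√46995051642/1155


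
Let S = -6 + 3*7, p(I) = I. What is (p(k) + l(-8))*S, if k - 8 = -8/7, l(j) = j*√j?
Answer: 720/7 - 240*I*√2 ≈ 102.86 - 339.41*I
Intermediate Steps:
l(j) = j^(3/2)
k = 48/7 (k = 8 - 8/7 = 48/7 ≈ 6.8571)
S = 15 (S = -6 + 21 = 15)
(p(k) + l(-8))*S = (48/7 + (-8)^(3/2))*15 = (48/7 - 16*I*√2)*15 = 720/7 - 240*I*√2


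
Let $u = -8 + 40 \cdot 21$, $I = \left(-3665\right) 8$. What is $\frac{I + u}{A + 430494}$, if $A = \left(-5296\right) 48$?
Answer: $- \frac{4748}{29381} \approx -0.1616$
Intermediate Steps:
$A = -254208$
$I = -29320$
$u = 832$ ($u = -8 + 840 = 832$)
$\frac{I + u}{A + 430494} = \frac{-29320 + 832}{-254208 + 430494} = - \frac{28488}{176286} = \left(-28488\right) \frac{1}{176286} = - \frac{4748}{29381}$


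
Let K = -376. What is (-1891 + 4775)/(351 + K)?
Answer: -2884/25 ≈ -115.36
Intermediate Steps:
(-1891 + 4775)/(351 + K) = (-1891 + 4775)/(351 - 376) = 2884/(-25) = 2884*(-1/25) = -2884/25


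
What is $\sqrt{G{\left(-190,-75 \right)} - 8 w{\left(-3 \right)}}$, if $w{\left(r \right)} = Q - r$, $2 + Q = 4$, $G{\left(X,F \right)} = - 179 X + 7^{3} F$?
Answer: $\sqrt{8245} \approx 90.802$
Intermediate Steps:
$G{\left(X,F \right)} = - 179 X + 343 F$
$Q = 2$ ($Q = -2 + 4 = 2$)
$w{\left(r \right)} = 2 - r$
$\sqrt{G{\left(-190,-75 \right)} - 8 w{\left(-3 \right)}} = \sqrt{\left(\left(-179\right) \left(-190\right) + 343 \left(-75\right)\right) - 8 \left(2 - -3\right)} = \sqrt{\left(34010 - 25725\right) - 8 \left(2 + 3\right)} = \sqrt{8285 - 40} = \sqrt{8245}$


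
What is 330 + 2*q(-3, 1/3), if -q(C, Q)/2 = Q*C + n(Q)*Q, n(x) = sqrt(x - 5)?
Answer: 334 - 4*I*sqrt(42)/9 ≈ 334.0 - 2.8803*I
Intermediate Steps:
n(x) = sqrt(-5 + x)
q(C, Q) = -2*C*Q - 2*Q*sqrt(-5 + Q) (q(C, Q) = -2*(Q*C + sqrt(-5 + Q)*Q) = -2*(C*Q + Q*sqrt(-5 + Q)) = -2*C*Q - 2*Q*sqrt(-5 + Q))
330 + 2*q(-3, 1/3) = 330 + 2*(-2*(-3 + sqrt(-5 + 1/3))/3) = 330 + 2*(-2*1/3*(-3 + sqrt(-5 + 1/3))) = 330 + 2*(-2*1/3*(-3 + sqrt(-14/3))) = 330 + 2*(-2*1/3*(-3 + I*sqrt(42)/3)) = 330 + 2*(2 - 2*I*sqrt(42)/9) = 330 + (4 - 4*I*sqrt(42)/9) = 334 - 4*I*sqrt(42)/9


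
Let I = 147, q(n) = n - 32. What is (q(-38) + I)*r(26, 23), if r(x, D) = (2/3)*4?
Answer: 616/3 ≈ 205.33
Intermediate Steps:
q(n) = -32 + n
r(x, D) = 8/3 (r(x, D) = (2*(⅓))*4 = (⅔)*4 = 8/3)
(q(-38) + I)*r(26, 23) = ((-32 - 38) + 147)*(8/3) = (-70 + 147)*(8/3) = 77*(8/3) = 616/3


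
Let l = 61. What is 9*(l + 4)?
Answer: 585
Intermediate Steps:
9*(l + 4) = 9*(61 + 4) = 9*65 = 585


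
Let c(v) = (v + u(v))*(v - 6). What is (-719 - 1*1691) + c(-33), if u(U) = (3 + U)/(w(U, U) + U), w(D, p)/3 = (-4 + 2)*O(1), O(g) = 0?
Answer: -12743/11 ≈ -1158.5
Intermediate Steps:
w(D, p) = 0 (w(D, p) = 3*((-4 + 2)*0) = 3*(-2*0) = 3*0 = 0)
u(U) = (3 + U)/U (u(U) = (3 + U)/(0 + U) = (3 + U)/U)
c(v) = (-6 + v)*(v + (3 + v)/v) (c(v) = (v + (3 + v)/v)*(v - 6) = (v + (3 + v)/v)*(-6 + v) = (-6 + v)*(v + (3 + v)/v))
(-719 - 1*1691) + c(-33) = (-719 - 1*1691) + (-3 + (-33)² - 18/(-33) - 5*(-33)) = (-719 - 1691) + (-3 + 1089 - 18*(-1/33) + 165) = -2410 + (-3 + 1089 + 6/11 + 165) = -2410 + 13767/11 = -12743/11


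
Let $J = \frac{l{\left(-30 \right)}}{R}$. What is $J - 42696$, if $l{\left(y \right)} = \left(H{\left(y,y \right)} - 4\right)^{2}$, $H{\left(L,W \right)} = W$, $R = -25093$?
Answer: $- \frac{1071371884}{25093} \approx -42696.0$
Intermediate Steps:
$l{\left(y \right)} = \left(-4 + y\right)^{2}$ ($l{\left(y \right)} = \left(y - 4\right)^{2} = \left(-4 + y\right)^{2}$)
$J = - \frac{1156}{25093}$ ($J = \frac{\left(-4 - 30\right)^{2}}{-25093} = \left(-34\right)^{2} \left(- \frac{1}{25093}\right) = 1156 \left(- \frac{1}{25093}\right) = - \frac{1156}{25093} \approx -0.046069$)
$J - 42696 = - \frac{1156}{25093} - 42696 = - \frac{1071371884}{25093}$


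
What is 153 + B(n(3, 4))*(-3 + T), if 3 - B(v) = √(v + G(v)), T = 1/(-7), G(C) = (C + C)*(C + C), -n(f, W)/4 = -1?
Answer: 1005/7 + 44*√17/7 ≈ 169.49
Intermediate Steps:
n(f, W) = 4 (n(f, W) = -4*(-1) = 4)
G(C) = 4*C² (G(C) = (2*C)*(2*C) = 4*C²)
T = -⅐ ≈ -0.14286
B(v) = 3 - √(v + 4*v²)
153 + B(n(3, 4))*(-3 + T) = 153 + (3 - √(4*(1 + 4*4)))*(-3 - ⅐) = 153 + (3 - √(4*(1 + 16)))*(-22/7) = 153 + (3 - √(4*17))*(-22/7) = 153 + (3 - √68)*(-22/7) = 153 + (3 - 2*√17)*(-22/7) = 153 + (-66/7 + 44*√17/7) = 1005/7 + 44*√17/7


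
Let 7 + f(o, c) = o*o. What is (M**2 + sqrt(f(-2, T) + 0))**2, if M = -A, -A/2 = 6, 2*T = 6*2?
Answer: (144 + I*sqrt(3))**2 ≈ 20733.0 + 498.8*I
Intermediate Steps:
T = 6 (T = (6*2)/2 = (1/2)*12 = 6)
f(o, c) = -7 + o**2 (f(o, c) = -7 + o*o = -7 + o**2)
A = -12 (A = -2*6 = -12)
M = 12 (M = -1*(-12) = 12)
(M**2 + sqrt(f(-2, T) + 0))**2 = (12**2 + sqrt((-7 + (-2)**2) + 0))**2 = (144 + sqrt((-7 + 4) + 0))**2 = (144 + sqrt(-3 + 0))**2 = (144 + sqrt(-3))**2 = (144 + I*sqrt(3))**2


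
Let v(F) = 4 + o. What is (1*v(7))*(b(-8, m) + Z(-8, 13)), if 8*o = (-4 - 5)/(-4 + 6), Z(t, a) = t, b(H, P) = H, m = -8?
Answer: -55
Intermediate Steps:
o = -9/16 (o = ((-4 - 5)/(-4 + 6))/8 = (-9/2)/8 = (-9*1/2)/8 = (1/8)*(-9/2) = -9/16 ≈ -0.56250)
v(F) = 55/16 (v(F) = 4 - 9/16 = 55/16)
(1*v(7))*(b(-8, m) + Z(-8, 13)) = (1*(55/16))*(-8 - 8) = (55/16)*(-16) = -55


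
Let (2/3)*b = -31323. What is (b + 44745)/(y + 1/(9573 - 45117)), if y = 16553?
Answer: -79600788/588359831 ≈ -0.13529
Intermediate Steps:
b = -93969/2 (b = (3/2)*(-31323) = -93969/2 ≈ -46985.)
(b + 44745)/(y + 1/(9573 - 45117)) = (-93969/2 + 44745)/(16553 + 1/(9573 - 45117)) = -4479/(2*(16553 + 1/(-35544))) = -4479/(2*(16553 - 1/35544)) = -4479/(2*588359831/35544) = -4479/2*35544/588359831 = -79600788/588359831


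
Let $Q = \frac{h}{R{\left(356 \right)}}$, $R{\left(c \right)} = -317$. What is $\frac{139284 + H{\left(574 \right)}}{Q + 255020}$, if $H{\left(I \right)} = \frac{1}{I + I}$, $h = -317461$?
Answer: $\frac{50687676461}{93170303548} \approx 0.54403$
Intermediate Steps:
$H{\left(I \right)} = \frac{1}{2 I}$
$Q = \frac{317461}{317}$ ($Q = - \frac{317461}{-317} = \left(-317461\right) \left(- \frac{1}{317}\right) = \frac{317461}{317} \approx 1001.5$)
$\frac{139284 + H{\left(574 \right)}}{Q + 255020} = \frac{139284 + \frac{1}{2 \cdot 574}}{\frac{317461}{317} + 255020} = \frac{139284 + \frac{1}{2} \cdot \frac{1}{574}}{\frac{81158801}{317}} = \left(139284 + \frac{1}{1148}\right) \frac{317}{81158801} = \frac{159898033}{1148} \cdot \frac{317}{81158801} = \frac{50687676461}{93170303548}$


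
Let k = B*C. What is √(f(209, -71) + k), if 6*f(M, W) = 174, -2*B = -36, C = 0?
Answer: √29 ≈ 5.3852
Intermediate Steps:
B = 18 (B = -½*(-36) = 18)
f(M, W) = 29 (f(M, W) = (⅙)*174 = 29)
k = 0 (k = 18*0 = 0)
√(f(209, -71) + k) = √(29 + 0) = √29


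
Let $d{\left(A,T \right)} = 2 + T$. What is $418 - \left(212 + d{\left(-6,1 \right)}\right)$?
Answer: $203$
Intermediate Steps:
$418 - \left(212 + d{\left(-6,1 \right)}\right) = 418 - 215 = 203$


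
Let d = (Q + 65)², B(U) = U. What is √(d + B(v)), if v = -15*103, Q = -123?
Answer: √1819 ≈ 42.650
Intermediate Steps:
v = -1545
d = 3364 (d = (-123 + 65)² = (-58)² = 3364)
√(d + B(v)) = √(3364 - 1545) = √1819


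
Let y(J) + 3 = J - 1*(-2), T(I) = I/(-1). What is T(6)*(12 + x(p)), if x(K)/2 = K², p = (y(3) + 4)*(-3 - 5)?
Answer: -27720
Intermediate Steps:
T(I) = -I (T(I) = I*(-1) = -I)
y(J) = -1 + J (y(J) = -3 + (J - 1*(-2)) = -3 + (J + 2) = -3 + (2 + J) = -1 + J)
p = -48 (p = ((-1 + 3) + 4)*(-3 - 5) = (2 + 4)*(-8) = 6*(-8) = -48)
x(K) = 2*K²
T(6)*(12 + x(p)) = (-1*6)*(12 + 2*(-48)²) = -6*(12 + 2*2304) = -6*(12 + 4608) = -6*4620 = -27720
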